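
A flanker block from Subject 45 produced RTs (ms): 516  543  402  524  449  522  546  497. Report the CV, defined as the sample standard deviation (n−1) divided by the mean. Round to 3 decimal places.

0.100

n = 8, Σ = 3999, M = 499.8750
Σ(x−M)² = 17494.875; s = √(17494.875/7) = 49.9927
CV = 49.9927 / 499.8750 = 0.10001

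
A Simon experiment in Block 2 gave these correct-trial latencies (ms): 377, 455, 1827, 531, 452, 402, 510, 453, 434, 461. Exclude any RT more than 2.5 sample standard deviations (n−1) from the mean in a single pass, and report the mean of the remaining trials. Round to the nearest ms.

n = 10, ΣRT = 5902, M = 590.200
Σ(x−M)² = 1717777.60; s = √(1717777.60/9) = 436.880
Cutoffs: 590.200 ± 2.5·436.880 → [-502.0, 1682.4]
Outside: 1827 → excluded.
Retained (n=9): Σ = 4075, mean = 4075/9 = 452.778

453 ms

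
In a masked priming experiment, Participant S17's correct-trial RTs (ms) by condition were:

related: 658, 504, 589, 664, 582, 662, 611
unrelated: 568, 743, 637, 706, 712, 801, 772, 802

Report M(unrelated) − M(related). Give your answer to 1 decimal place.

M(related) = 4270/7 = 610.000
M(unrelated) = 5741/8 = 717.625
Difference = 717.625 − 610.000 = 107.625 ms

107.6 ms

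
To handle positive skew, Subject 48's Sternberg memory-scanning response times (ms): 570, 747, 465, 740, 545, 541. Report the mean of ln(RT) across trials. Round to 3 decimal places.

6.384

ln(RT): 6.3456, 6.6161, 6.1420, 6.6067, 6.3008, 6.2934
Σ ln(RT) = 38.3046
Mean = 38.3046/6 = 6.38410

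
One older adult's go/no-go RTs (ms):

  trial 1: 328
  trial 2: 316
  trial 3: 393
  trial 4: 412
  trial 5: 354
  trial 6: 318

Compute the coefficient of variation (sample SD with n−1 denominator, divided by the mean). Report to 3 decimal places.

0.115

n = 6, Σ = 2121, M = 353.5000
Σ(x−M)² = 8299.500; s = √(8299.500/5) = 40.7419
CV = 40.7419 / 353.5000 = 0.11525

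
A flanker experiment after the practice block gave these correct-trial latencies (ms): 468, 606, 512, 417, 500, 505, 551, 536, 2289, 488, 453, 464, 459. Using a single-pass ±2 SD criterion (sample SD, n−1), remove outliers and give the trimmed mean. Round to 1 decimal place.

496.6 ms

n = 13, ΣRT = 8248, M = 634.462
Σ(x−M)² = 2994027.23; s = √(2994027.23/12) = 499.502
Cutoffs: 634.462 ± 2·499.502 → [-364.5, 1633.5]
Outside: 2289 → excluded.
Retained (n=12): Σ = 5959, mean = 5959/12 = 496.583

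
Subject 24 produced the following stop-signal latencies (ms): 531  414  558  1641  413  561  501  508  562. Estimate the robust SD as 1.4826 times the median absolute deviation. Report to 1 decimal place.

44.5 ms

Sorted: 413, 414, 501, 508, 531, 558, 561, 562, 1641 → median = 531
|x − 531| sorted: 0, 23, 27, 30, 30, 31, 117, 118, 1110 → MAD = 30
Robust SD ≈ 1.4826 × 30 = 44.478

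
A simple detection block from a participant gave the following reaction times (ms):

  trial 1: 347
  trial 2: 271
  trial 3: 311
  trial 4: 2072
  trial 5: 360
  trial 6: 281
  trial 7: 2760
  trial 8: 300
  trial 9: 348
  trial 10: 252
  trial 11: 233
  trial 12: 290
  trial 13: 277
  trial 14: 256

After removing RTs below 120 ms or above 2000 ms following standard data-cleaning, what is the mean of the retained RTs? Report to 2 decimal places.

293.83 ms

Excluded: 2072, 2760
Retained (n=12): Σ = 3526
Mean = 3526/12 = 293.8333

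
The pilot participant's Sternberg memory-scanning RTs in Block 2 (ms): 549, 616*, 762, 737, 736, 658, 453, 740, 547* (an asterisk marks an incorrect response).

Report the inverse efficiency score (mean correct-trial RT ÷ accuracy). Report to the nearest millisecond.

Correct trials (n=7): 549, 762, 737, 736, 658, 453, 740
Mean correct RT = 4635/7 = 662.1429 ms
Proportion correct = 7/9
IES = 662.1429 / (7/9) = 851.327 ms

851 ms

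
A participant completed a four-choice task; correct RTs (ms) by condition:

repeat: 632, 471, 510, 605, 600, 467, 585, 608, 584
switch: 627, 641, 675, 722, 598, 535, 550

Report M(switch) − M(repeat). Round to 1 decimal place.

58.7 ms

M(repeat) = 5062/9 = 562.444
M(switch) = 4348/7 = 621.143
Difference = 621.143 − 562.444 = 58.698 ms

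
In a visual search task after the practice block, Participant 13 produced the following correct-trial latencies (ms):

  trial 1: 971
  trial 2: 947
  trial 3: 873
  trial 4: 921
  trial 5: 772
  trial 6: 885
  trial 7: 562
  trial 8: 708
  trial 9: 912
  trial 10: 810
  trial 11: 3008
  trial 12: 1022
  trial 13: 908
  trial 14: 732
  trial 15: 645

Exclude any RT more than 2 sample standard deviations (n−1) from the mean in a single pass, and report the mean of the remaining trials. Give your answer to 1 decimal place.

833.4 ms

n = 15, ΣRT = 14676, M = 978.400
Σ(x−M)² = 4644043.60; s = √(4644043.60/14) = 575.949
Cutoffs: 978.400 ± 2·575.949 → [-173.5, 2130.3]
Outside: 3008 → excluded.
Retained (n=14): Σ = 11668, mean = 11668/14 = 833.429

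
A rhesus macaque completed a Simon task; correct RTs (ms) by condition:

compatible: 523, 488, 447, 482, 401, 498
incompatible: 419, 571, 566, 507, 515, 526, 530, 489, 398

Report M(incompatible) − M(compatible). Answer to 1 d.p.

M(compatible) = 2839/6 = 473.167
M(incompatible) = 4521/9 = 502.333
Difference = 502.333 − 473.167 = 29.167 ms

29.2 ms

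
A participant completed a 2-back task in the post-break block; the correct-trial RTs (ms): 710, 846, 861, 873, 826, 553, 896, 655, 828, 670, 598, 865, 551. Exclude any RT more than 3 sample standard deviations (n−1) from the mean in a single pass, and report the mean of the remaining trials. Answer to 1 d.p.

n = 13, ΣRT = 9732, M = 748.615
Σ(x−M)² = 201581.08; s = √(201581.08/12) = 129.609
Cutoffs: 748.615 ± 3·129.609 → [359.8, 1137.4]
No RTs fall outside the cutoffs; all 13 retained. Mean = 9732/13 = 748.615

748.6 ms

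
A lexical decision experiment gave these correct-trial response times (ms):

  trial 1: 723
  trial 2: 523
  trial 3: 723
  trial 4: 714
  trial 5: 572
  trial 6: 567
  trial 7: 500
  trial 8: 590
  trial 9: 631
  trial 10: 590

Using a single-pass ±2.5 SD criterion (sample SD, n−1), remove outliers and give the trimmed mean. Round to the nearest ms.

613 ms

n = 10, ΣRT = 6133, M = 613.300
Σ(x−M)² = 60448.10; s = √(60448.10/9) = 81.954
Cutoffs: 613.300 ± 2.5·81.954 → [408.4, 818.2]
No RTs fall outside the cutoffs; all 10 retained. Mean = 6133/10 = 613.300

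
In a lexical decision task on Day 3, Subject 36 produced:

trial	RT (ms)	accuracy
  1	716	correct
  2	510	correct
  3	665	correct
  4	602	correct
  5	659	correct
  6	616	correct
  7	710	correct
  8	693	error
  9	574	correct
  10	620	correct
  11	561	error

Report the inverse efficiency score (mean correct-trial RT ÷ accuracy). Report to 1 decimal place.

770.3 ms

Correct trials (n=9): 716, 510, 665, 602, 659, 616, 710, 574, 620
Mean correct RT = 5672/9 = 630.2222 ms
Proportion correct = 9/11
IES = 630.2222 / (9/11) = 770.272 ms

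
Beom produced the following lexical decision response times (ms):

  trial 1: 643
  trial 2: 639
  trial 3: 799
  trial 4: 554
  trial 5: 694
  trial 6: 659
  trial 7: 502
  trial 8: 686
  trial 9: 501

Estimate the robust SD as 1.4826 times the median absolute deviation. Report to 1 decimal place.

Sorted: 501, 502, 554, 639, 643, 659, 686, 694, 799 → median = 643
|x − 643| sorted: 0, 4, 16, 43, 51, 89, 141, 142, 156 → MAD = 51
Robust SD ≈ 1.4826 × 51 = 75.613

75.6 ms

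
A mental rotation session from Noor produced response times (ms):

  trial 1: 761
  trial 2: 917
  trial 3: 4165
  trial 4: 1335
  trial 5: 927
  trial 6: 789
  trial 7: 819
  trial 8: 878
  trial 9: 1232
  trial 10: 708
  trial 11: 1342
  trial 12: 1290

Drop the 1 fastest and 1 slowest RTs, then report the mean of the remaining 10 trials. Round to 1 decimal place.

Sorted: 708, 761, 789, 819, 878, 917, 927, 1232, 1290, 1335, 1342, 4165
Drop lowest 1 (708) and highest 1 (4165)
Remaining (n=10): Σ = 10290, mean = 10290/10 = 1029.000

1029.0 ms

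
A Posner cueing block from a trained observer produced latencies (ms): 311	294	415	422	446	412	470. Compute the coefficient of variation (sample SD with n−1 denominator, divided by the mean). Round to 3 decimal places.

0.169

n = 7, Σ = 2770, M = 395.7143
Σ(x−M)² = 26897.429; s = √(26897.429/6) = 66.9545
CV = 66.9545 / 395.7143 = 0.16920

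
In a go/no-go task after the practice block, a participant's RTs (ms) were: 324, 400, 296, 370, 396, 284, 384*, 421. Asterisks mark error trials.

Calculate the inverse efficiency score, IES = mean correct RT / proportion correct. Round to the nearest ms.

Correct trials (n=7): 324, 400, 296, 370, 396, 284, 421
Mean correct RT = 2491/7 = 355.8571 ms
Proportion correct = 7/8
IES = 355.8571 / (7/8) = 406.694 ms

407 ms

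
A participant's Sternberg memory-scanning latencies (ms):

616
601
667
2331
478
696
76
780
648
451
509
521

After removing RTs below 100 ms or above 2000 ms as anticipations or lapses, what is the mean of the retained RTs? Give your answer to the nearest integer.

Excluded: 76, 2331
Retained (n=10): Σ = 5967
Mean = 5967/10 = 596.7000

597 ms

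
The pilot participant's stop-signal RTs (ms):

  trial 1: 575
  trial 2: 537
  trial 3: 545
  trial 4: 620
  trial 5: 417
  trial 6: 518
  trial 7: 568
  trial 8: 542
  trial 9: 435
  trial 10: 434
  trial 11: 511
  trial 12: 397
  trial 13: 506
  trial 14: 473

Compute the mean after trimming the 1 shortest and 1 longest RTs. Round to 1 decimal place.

505.1 ms

Sorted: 397, 417, 434, 435, 473, 506, 511, 518, 537, 542, 545, 568, 575, 620
Drop lowest 1 (397) and highest 1 (620)
Remaining (n=12): Σ = 6061, mean = 6061/12 = 505.083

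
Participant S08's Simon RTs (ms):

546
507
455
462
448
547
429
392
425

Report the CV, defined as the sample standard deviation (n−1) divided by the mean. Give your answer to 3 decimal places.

n = 9, Σ = 4211, M = 467.8889
Σ(x−M)² = 23596.889; s = √(23596.889/8) = 54.3103
CV = 54.3103 / 467.8889 = 0.11608

0.116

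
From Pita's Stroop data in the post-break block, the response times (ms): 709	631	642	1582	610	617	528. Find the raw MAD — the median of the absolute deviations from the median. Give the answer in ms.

21 ms

Sorted: 528, 610, 617, 631, 642, 709, 1582 → median = 631
|x − 631|: 78, 0, 11, 951, 21, 14, 103
Sorted deviations: 0, 11, 14, 21, 78, 103, 951 → MAD = 21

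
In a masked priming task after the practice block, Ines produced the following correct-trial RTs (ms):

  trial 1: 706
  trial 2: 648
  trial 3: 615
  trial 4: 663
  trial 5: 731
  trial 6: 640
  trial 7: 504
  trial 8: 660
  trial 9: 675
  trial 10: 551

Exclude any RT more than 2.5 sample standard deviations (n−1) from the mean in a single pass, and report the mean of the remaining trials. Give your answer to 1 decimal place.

639.3 ms

n = 10, ΣRT = 6393, M = 639.300
Σ(x−M)² = 41892.10; s = √(41892.10/9) = 68.225
Cutoffs: 639.300 ± 2.5·68.225 → [468.7, 809.9]
No RTs fall outside the cutoffs; all 10 retained. Mean = 6393/10 = 639.300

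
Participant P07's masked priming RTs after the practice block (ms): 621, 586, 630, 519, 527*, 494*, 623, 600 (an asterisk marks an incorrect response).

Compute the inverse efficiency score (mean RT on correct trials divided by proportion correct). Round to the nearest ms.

795 ms

Correct trials (n=6): 621, 586, 630, 519, 623, 600
Mean correct RT = 3579/6 = 596.5000 ms
Proportion correct = 6/8
IES = 596.5000 / (6/8) = 795.333 ms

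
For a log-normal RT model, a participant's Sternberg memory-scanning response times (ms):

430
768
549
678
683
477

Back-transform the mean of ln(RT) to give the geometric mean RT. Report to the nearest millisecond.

585 ms

ln(RT): 6.0638, 6.6438, 6.3081, 6.5191, 6.5265, 6.1675
Mean ln(RT) = 38.2288/6 = 6.37147
Geometric mean = exp(6.37147) = 584.92 ms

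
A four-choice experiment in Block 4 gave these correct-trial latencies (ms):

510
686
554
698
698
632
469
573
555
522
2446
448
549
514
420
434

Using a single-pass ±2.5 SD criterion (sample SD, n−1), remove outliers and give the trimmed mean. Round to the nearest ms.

551 ms

n = 16, ΣRT = 10708, M = 669.250
Σ(x−M)² = 3487887.00; s = √(3487887.00/15) = 482.209
Cutoffs: 669.250 ± 2.5·482.209 → [-536.3, 1874.8]
Outside: 2446 → excluded.
Retained (n=15): Σ = 8262, mean = 8262/15 = 550.800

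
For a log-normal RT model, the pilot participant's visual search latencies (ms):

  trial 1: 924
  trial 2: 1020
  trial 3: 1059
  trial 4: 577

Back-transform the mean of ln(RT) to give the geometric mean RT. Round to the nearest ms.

ln(RT): 6.8287, 6.9276, 6.9651, 6.3578
Mean ln(RT) = 27.0792/4 = 6.76980
Geometric mean = exp(6.76980) = 871.14 ms

871 ms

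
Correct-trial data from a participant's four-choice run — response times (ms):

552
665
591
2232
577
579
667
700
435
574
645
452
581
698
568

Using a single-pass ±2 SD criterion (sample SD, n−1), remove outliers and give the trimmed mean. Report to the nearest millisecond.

n = 15, ΣRT = 10516, M = 701.067
Σ(x−M)² = 2595094.93; s = √(2595094.93/14) = 430.539
Cutoffs: 701.067 ± 2·430.539 → [-160.0, 1562.1]
Outside: 2232 → excluded.
Retained (n=14): Σ = 8284, mean = 8284/14 = 591.714

592 ms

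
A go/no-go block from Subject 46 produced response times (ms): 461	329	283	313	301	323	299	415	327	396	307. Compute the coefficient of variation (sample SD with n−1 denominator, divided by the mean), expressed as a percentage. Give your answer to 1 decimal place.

16.6%

n = 11, Σ = 3754, M = 341.2727
Σ(x−M)² = 32232.182; s = √(32232.182/10) = 56.7734
CV = 56.7734 / 341.2727 = 0.16636 = 16.636%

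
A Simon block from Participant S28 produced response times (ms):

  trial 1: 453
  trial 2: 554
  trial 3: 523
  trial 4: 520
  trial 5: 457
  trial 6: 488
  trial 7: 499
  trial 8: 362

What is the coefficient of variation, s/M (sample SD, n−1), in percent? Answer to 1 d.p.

12.3%

n = 8, Σ = 3856, M = 482.0000
Σ(x−M)² = 24500.000; s = √(24500.000/7) = 59.1608
CV = 59.1608 / 482.0000 = 0.12274 = 12.274%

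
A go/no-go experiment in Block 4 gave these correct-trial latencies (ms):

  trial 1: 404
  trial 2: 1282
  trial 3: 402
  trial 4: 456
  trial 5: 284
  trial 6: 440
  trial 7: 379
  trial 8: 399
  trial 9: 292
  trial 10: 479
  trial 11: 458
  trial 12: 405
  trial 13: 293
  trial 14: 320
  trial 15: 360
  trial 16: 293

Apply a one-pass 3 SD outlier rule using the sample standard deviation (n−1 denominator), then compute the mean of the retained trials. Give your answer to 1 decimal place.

377.6 ms

n = 16, ΣRT = 6946, M = 434.125
Σ(x−M)² = 830137.75; s = √(830137.75/15) = 235.250
Cutoffs: 434.125 ± 3·235.250 → [-271.6, 1139.9]
Outside: 1282 → excluded.
Retained (n=15): Σ = 5664, mean = 5664/15 = 377.600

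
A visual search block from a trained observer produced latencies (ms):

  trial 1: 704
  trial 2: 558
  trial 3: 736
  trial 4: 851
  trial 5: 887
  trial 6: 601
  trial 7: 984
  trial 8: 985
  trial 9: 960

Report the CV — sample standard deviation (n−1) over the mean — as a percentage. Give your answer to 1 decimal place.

20.3%

n = 9, Σ = 7266, M = 807.3333
Σ(x−M)² = 214844.000; s = √(214844.000/8) = 163.8765
CV = 163.8765 / 807.3333 = 0.20298 = 20.298%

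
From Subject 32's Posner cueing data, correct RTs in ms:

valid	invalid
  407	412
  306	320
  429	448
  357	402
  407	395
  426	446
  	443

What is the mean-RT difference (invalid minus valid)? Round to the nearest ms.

21 ms

M(valid) = 2332/6 = 388.667
M(invalid) = 2866/7 = 409.429
Difference = 409.429 − 388.667 = 20.762 ms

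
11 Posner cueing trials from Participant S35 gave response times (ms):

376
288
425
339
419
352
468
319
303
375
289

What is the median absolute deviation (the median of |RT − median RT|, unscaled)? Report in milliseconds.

49 ms

Sorted: 288, 289, 303, 319, 339, 352, 375, 376, 419, 425, 468 → median = 352
|x − 352|: 24, 64, 73, 13, 67, 0, 116, 33, 49, 23, 63
Sorted deviations: 0, 13, 23, 24, 33, 49, 63, 64, 67, 73, 116 → MAD = 49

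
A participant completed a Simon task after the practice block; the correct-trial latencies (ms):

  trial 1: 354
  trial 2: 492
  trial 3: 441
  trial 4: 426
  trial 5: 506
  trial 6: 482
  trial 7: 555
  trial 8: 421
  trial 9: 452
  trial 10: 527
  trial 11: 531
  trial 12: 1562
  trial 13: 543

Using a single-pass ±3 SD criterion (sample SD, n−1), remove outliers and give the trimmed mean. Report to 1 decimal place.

n = 13, ΣRT = 7292, M = 560.923
Σ(x−M)² = 1125398.92; s = √(1125398.92/12) = 306.240
Cutoffs: 560.923 ± 3·306.240 → [-357.8, 1479.6]
Outside: 1562 → excluded.
Retained (n=12): Σ = 5730, mean = 5730/12 = 477.500

477.5 ms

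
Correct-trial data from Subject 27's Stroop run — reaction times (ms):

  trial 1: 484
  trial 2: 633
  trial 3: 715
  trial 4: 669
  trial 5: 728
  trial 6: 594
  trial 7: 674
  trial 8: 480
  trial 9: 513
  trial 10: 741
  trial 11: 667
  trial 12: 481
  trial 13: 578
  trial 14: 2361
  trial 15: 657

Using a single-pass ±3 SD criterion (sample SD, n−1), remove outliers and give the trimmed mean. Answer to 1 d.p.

615.3 ms

n = 15, ΣRT = 10975, M = 731.667
Σ(x−M)² = 2959739.33; s = √(2959739.33/14) = 459.793
Cutoffs: 731.667 ± 3·459.793 → [-647.7, 2111.0]
Outside: 2361 → excluded.
Retained (n=14): Σ = 8614, mean = 8614/14 = 615.286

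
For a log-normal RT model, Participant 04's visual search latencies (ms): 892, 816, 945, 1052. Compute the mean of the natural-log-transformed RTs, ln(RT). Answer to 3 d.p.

6.827

ln(RT): 6.7935, 6.7044, 6.8512, 6.9584
Σ ln(RT) = 27.3075
Mean = 27.3075/4 = 6.82688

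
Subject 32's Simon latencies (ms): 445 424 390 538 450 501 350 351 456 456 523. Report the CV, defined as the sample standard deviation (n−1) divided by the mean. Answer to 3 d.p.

0.141

n = 11, Σ = 4884, M = 444.0000
Σ(x−M)² = 39452.000; s = √(39452.000/10) = 62.8108
CV = 62.8108 / 444.0000 = 0.14147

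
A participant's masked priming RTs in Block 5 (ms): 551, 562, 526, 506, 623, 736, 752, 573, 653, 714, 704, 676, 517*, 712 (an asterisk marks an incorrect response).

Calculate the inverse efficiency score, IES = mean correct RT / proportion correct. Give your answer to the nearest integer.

Correct trials (n=13): 551, 562, 526, 506, 623, 736, 752, 573, 653, 714, 704, 676, 712
Mean correct RT = 8288/13 = 637.5385 ms
Proportion correct = 13/14
IES = 637.5385 / (13/14) = 686.580 ms

687 ms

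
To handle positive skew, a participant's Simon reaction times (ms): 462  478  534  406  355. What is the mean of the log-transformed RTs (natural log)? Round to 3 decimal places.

6.093

ln(RT): 6.1356, 6.1696, 6.2804, 6.0064, 5.8721
Σ ln(RT) = 30.4640
Mean = 30.4640/5 = 6.09281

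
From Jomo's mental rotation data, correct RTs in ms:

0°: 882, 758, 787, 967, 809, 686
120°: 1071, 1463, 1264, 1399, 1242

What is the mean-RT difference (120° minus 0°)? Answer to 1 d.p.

473.0 ms

M(0°) = 4889/6 = 814.833
M(120°) = 6439/5 = 1287.800
Difference = 1287.800 − 814.833 = 472.967 ms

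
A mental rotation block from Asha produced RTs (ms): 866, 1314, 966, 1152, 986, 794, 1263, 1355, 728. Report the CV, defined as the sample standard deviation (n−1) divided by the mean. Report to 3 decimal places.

0.222

n = 9, Σ = 9424, M = 1047.1111
Σ(x−M)² = 432646.889; s = √(432646.889/8) = 232.5529
CV = 232.5529 / 1047.1111 = 0.22209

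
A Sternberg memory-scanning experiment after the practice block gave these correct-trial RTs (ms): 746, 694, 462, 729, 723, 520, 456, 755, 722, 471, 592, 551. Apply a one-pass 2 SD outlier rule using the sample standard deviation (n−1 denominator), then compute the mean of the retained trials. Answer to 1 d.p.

618.4 ms

n = 12, ΣRT = 7421, M = 618.417
Σ(x−M)² = 162046.92; s = √(162046.92/11) = 121.374
Cutoffs: 618.417 ± 2·121.374 → [375.7, 861.2]
No RTs fall outside the cutoffs; all 12 retained. Mean = 7421/12 = 618.417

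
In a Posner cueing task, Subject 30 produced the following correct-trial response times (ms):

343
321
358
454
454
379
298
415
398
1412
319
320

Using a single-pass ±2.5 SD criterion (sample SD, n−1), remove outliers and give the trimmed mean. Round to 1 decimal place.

n = 12, ΣRT = 5471, M = 455.917
Σ(x−M)² = 1027744.92; s = √(1027744.92/11) = 305.665
Cutoffs: 455.917 ± 2.5·305.665 → [-308.2, 1220.1]
Outside: 1412 → excluded.
Retained (n=11): Σ = 4059, mean = 4059/11 = 369.000

369.0 ms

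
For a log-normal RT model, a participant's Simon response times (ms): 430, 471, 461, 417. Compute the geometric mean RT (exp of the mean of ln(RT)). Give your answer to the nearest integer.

444 ms

ln(RT): 6.0638, 6.1549, 6.1334, 6.0331
Mean ln(RT) = 24.3851/4 = 6.09628
Geometric mean = exp(6.09628) = 444.20 ms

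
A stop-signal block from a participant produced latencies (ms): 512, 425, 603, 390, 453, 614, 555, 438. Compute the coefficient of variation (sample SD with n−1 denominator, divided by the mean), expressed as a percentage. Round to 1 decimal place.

17.0%

n = 8, Σ = 3990, M = 498.7500
Σ(x−M)² = 50539.500; s = √(50539.500/7) = 84.9702
CV = 84.9702 / 498.7500 = 0.17037 = 17.037%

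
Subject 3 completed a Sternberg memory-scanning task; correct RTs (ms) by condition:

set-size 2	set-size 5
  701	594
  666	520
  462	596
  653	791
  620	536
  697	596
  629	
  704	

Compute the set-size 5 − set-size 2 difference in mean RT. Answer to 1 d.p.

-36.0 ms

M(set-size 2) = 5132/8 = 641.500
M(set-size 5) = 3633/6 = 605.500
Difference = 605.500 − 641.500 = -36.000 ms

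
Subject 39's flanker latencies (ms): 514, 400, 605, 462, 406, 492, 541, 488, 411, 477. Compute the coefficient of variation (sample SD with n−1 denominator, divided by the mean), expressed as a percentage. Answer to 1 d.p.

n = 10, Σ = 4796, M = 479.6000
Σ(x−M)² = 37678.400; s = √(37678.400/9) = 64.7031
CV = 64.7031 / 479.6000 = 0.13491 = 13.491%

13.5%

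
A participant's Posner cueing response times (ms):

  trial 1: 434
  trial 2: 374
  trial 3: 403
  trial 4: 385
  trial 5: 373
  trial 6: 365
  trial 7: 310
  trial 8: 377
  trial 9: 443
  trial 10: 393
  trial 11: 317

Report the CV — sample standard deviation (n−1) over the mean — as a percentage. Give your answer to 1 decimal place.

10.8%

n = 11, Σ = 4174, M = 379.4545
Σ(x−M)² = 16792.727; s = √(16792.727/10) = 40.9789
CV = 40.9789 / 379.4545 = 0.10799 = 10.799%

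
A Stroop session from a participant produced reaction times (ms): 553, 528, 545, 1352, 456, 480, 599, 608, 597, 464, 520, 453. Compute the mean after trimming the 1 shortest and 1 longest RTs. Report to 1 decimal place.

Sorted: 453, 456, 464, 480, 520, 528, 545, 553, 597, 599, 608, 1352
Drop lowest 1 (453) and highest 1 (1352)
Remaining (n=10): Σ = 5350, mean = 5350/10 = 535.000

535.0 ms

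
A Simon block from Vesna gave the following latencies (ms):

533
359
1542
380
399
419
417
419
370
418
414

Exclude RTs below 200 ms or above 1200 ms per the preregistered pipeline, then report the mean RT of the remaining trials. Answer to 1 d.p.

412.8 ms

Excluded: 1542
Retained (n=10): Σ = 4128
Mean = 4128/10 = 412.8000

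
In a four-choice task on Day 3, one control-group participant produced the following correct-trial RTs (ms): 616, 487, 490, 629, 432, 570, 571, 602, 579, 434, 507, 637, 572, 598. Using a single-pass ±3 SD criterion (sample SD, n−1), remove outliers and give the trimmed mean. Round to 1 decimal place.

n = 14, ΣRT = 7724, M = 551.714
Σ(x−M)² = 62096.86; s = √(62096.86/13) = 69.114
Cutoffs: 551.714 ± 3·69.114 → [344.4, 759.1]
No RTs fall outside the cutoffs; all 14 retained. Mean = 7724/14 = 551.714

551.7 ms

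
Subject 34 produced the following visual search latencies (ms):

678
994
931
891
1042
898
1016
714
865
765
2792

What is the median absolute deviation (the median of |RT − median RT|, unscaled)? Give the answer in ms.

118 ms

Sorted: 678, 714, 765, 865, 891, 898, 931, 994, 1016, 1042, 2792 → median = 898
|x − 898|: 220, 96, 33, 7, 144, 0, 118, 184, 33, 133, 1894
Sorted deviations: 0, 7, 33, 33, 96, 118, 133, 144, 184, 220, 1894 → MAD = 118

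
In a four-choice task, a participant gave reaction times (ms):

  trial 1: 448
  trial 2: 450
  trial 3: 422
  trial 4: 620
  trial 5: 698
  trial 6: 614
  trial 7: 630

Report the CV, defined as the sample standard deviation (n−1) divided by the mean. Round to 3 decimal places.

0.200

n = 7, Σ = 3882, M = 554.5714
Σ(x−M)² = 73941.714; s = √(73941.714/6) = 111.0118
CV = 111.0118 / 554.5714 = 0.20018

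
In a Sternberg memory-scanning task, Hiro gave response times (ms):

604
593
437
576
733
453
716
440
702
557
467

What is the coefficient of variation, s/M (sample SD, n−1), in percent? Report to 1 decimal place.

19.7%

n = 11, Σ = 6278, M = 570.7273
Σ(x−M)² = 126080.182; s = √(126080.182/10) = 112.2854
CV = 112.2854 / 570.7273 = 0.19674 = 19.674%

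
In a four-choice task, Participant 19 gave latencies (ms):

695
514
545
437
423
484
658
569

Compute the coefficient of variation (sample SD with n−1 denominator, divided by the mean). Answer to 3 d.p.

0.181

n = 8, Σ = 4325, M = 540.6250
Σ(x−M)² = 66921.875; s = √(66921.875/7) = 97.7766
CV = 97.7766 / 540.6250 = 0.18086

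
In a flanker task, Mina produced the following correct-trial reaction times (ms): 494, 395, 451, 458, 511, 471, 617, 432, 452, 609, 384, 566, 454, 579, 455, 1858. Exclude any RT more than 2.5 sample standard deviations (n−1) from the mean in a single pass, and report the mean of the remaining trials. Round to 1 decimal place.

488.5 ms

n = 16, ΣRT = 9186, M = 574.125
Σ(x−M)² = 1833131.75; s = √(1833131.75/15) = 349.584
Cutoffs: 574.125 ± 2.5·349.584 → [-299.8, 1448.1]
Outside: 1858 → excluded.
Retained (n=15): Σ = 7328, mean = 7328/15 = 488.533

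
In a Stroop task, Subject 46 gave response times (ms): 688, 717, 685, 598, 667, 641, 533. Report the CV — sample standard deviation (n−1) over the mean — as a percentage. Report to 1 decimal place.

9.7%

n = 7, Σ = 4529, M = 647.0000
Σ(x−M)² = 23858.000; s = √(23858.000/6) = 63.0582
CV = 63.0582 / 647.0000 = 0.09746 = 9.746%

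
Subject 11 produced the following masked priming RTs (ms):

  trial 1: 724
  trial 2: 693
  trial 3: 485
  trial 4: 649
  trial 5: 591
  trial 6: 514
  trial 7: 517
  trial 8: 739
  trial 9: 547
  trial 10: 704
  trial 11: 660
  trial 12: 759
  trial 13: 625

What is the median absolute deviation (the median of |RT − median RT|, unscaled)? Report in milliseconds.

75 ms

Sorted: 485, 514, 517, 547, 591, 625, 649, 660, 693, 704, 724, 739, 759 → median = 649
|x − 649|: 75, 44, 164, 0, 58, 135, 132, 90, 102, 55, 11, 110, 24
Sorted deviations: 0, 11, 24, 44, 55, 58, 75, 90, 102, 110, 132, 135, 164 → MAD = 75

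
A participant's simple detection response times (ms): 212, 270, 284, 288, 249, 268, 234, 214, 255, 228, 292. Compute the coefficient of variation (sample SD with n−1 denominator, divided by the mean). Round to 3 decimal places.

0.114

n = 11, Σ = 2794, M = 254.0000
Σ(x−M)² = 8418.000; s = √(8418.000/10) = 29.0138
CV = 29.0138 / 254.0000 = 0.11423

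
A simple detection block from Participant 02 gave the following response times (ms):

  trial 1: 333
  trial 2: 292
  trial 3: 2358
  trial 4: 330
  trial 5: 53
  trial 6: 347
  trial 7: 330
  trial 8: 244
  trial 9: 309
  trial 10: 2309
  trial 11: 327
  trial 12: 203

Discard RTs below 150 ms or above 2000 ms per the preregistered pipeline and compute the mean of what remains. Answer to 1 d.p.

Excluded: 53, 2309, 2358
Retained (n=9): Σ = 2715
Mean = 2715/9 = 301.6667

301.7 ms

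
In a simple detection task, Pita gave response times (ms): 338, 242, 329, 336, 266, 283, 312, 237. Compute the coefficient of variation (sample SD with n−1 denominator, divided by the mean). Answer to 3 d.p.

0.142

n = 8, Σ = 2343, M = 292.8750
Σ(x−M)² = 12096.875; s = √(12096.875/7) = 41.5707
CV = 41.5707 / 292.8750 = 0.14194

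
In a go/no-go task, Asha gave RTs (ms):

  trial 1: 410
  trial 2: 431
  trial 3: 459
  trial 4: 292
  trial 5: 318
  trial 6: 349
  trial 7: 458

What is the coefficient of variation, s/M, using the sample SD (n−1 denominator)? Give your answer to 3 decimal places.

n = 7, Σ = 2717, M = 388.1429
Σ(x−M)² = 27910.857; s = √(27910.857/6) = 68.2042
CV = 68.2042 / 388.1429 = 0.17572

0.176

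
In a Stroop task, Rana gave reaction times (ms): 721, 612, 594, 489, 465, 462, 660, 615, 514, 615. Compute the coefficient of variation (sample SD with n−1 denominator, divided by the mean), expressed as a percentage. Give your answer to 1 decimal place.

n = 10, Σ = 5747, M = 574.7000
Σ(x−M)² = 69456.100; s = √(69456.100/9) = 87.8484
CV = 87.8484 / 574.7000 = 0.15286 = 15.286%

15.3%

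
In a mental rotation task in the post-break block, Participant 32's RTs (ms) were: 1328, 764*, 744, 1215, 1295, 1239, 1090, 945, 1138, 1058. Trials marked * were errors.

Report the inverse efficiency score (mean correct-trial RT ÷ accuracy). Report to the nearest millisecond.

Correct trials (n=9): 1328, 744, 1215, 1295, 1239, 1090, 945, 1138, 1058
Mean correct RT = 10052/9 = 1116.8889 ms
Proportion correct = 9/10
IES = 1116.8889 / (9/10) = 1240.988 ms

1241 ms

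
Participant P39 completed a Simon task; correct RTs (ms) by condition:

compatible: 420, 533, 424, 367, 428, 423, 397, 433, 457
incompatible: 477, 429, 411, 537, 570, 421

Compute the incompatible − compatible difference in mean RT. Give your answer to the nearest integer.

M(compatible) = 3882/9 = 431.333
M(incompatible) = 2845/6 = 474.167
Difference = 474.167 − 431.333 = 42.833 ms

43 ms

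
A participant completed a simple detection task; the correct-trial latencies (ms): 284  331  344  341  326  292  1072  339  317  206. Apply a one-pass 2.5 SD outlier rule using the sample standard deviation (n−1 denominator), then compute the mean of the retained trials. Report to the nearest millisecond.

309 ms

n = 10, ΣRT = 3852, M = 385.200
Σ(x−M)² = 539613.60; s = √(539613.60/9) = 244.861
Cutoffs: 385.200 ± 2.5·244.861 → [-227.0, 997.4]
Outside: 1072 → excluded.
Retained (n=9): Σ = 2780, mean = 2780/9 = 308.889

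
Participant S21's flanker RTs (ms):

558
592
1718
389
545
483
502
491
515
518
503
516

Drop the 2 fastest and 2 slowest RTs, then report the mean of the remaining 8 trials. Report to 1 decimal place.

Sorted: 389, 483, 491, 502, 503, 515, 516, 518, 545, 558, 592, 1718
Drop lowest 2 (389, 483) and highest 2 (592, 1718)
Remaining (n=8): Σ = 4148, mean = 4148/8 = 518.500

518.5 ms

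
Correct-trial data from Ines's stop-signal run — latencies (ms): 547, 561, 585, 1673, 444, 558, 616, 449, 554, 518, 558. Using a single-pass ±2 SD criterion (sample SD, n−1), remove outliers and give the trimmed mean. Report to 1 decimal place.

n = 11, ΣRT = 7063, M = 642.091
Σ(x−M)² = 1196156.91; s = √(1196156.91/10) = 345.855
Cutoffs: 642.091 ± 2·345.855 → [-49.6, 1333.8]
Outside: 1673 → excluded.
Retained (n=10): Σ = 5390, mean = 5390/10 = 539.000

539.0 ms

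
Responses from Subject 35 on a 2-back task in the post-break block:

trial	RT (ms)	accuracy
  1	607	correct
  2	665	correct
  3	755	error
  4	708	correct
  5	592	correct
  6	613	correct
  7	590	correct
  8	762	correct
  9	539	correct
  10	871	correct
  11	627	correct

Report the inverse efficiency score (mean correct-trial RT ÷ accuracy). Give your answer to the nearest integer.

Correct trials (n=10): 607, 665, 708, 592, 613, 590, 762, 539, 871, 627
Mean correct RT = 6574/10 = 657.4000 ms
Proportion correct = 10/11
IES = 657.4000 / (10/11) = 723.140 ms

723 ms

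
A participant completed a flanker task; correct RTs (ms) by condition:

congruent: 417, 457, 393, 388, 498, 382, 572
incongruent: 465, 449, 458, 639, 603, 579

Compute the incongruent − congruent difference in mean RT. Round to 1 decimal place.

88.3 ms

M(congruent) = 3107/7 = 443.857
M(incongruent) = 3193/6 = 532.167
Difference = 532.167 − 443.857 = 88.310 ms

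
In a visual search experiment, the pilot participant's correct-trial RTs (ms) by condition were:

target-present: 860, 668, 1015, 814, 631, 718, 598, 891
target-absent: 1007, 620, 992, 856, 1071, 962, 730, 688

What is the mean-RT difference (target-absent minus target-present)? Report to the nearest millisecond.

M(target-present) = 6195/8 = 774.375
M(target-absent) = 6926/8 = 865.750
Difference = 865.750 − 774.375 = 91.375 ms

91 ms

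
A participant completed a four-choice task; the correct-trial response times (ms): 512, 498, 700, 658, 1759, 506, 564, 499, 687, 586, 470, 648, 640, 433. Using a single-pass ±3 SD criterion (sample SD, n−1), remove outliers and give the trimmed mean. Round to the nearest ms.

569 ms

n = 14, ΣRT = 9160, M = 654.286
Σ(x−M)² = 1410326.86; s = √(1410326.86/13) = 329.373
Cutoffs: 654.286 ± 3·329.373 → [-333.8, 1642.4]
Outside: 1759 → excluded.
Retained (n=13): Σ = 7401, mean = 7401/13 = 569.308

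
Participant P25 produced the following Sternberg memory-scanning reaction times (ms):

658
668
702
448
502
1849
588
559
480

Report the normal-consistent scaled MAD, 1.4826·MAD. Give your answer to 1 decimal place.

Sorted: 448, 480, 502, 559, 588, 658, 668, 702, 1849 → median = 588
|x − 588| sorted: 0, 29, 70, 80, 86, 108, 114, 140, 1261 → MAD = 86
Robust SD ≈ 1.4826 × 86 = 127.504

127.5 ms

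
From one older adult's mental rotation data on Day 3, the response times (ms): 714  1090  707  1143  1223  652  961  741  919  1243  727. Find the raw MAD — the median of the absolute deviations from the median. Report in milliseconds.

205 ms

Sorted: 652, 707, 714, 727, 741, 919, 961, 1090, 1143, 1223, 1243 → median = 919
|x − 919|: 205, 171, 212, 224, 304, 267, 42, 178, 0, 324, 192
Sorted deviations: 0, 42, 171, 178, 192, 205, 212, 224, 267, 304, 324 → MAD = 205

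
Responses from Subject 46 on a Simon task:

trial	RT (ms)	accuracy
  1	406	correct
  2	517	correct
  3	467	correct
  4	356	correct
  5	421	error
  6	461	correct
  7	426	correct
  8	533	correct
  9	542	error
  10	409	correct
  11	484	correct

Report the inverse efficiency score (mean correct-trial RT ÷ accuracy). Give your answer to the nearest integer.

Correct trials (n=9): 406, 517, 467, 356, 461, 426, 533, 409, 484
Mean correct RT = 4059/9 = 451.0000 ms
Proportion correct = 9/11
IES = 451.0000 / (9/11) = 551.222 ms

551 ms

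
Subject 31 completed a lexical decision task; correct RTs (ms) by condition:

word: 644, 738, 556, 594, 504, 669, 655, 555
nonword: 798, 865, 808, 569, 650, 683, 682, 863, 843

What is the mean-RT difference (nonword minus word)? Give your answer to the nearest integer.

137 ms

M(word) = 4915/8 = 614.375
M(nonword) = 6761/9 = 751.222
Difference = 751.222 − 614.375 = 136.847 ms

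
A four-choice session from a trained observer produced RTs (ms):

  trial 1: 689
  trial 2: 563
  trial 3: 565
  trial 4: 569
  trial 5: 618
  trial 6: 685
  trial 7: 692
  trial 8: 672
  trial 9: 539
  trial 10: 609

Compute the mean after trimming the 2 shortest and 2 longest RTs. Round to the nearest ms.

Sorted: 539, 563, 565, 569, 609, 618, 672, 685, 689, 692
Drop lowest 2 (539, 563) and highest 2 (689, 692)
Remaining (n=6): Σ = 3718, mean = 3718/6 = 619.667

620 ms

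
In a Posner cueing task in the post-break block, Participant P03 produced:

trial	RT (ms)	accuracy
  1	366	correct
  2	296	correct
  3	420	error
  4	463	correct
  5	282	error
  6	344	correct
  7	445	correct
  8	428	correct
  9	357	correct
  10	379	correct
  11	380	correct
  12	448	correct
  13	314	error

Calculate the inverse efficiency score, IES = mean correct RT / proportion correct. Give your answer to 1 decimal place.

507.8 ms

Correct trials (n=10): 366, 296, 463, 344, 445, 428, 357, 379, 380, 448
Mean correct RT = 3906/10 = 390.6000 ms
Proportion correct = 10/13
IES = 390.6000 / (10/13) = 507.780 ms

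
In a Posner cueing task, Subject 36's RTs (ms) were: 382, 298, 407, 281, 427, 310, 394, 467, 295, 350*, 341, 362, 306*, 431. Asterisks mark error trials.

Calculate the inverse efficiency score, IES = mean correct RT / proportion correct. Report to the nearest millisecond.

Correct trials (n=12): 382, 298, 407, 281, 427, 310, 394, 467, 295, 341, 362, 431
Mean correct RT = 4395/12 = 366.2500 ms
Proportion correct = 12/14
IES = 366.2500 / (12/14) = 427.292 ms

427 ms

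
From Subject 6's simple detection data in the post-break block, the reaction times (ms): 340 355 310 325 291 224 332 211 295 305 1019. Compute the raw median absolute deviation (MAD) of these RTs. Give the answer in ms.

Sorted: 211, 224, 291, 295, 305, 310, 325, 332, 340, 355, 1019 → median = 310
|x − 310|: 30, 45, 0, 15, 19, 86, 22, 99, 15, 5, 709
Sorted deviations: 0, 5, 15, 15, 19, 22, 30, 45, 86, 99, 709 → MAD = 22

22 ms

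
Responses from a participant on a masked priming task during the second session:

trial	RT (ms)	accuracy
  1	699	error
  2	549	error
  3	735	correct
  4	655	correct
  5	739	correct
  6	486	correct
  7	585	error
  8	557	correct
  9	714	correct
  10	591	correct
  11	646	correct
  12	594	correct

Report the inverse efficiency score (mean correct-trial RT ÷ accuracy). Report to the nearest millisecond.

847 ms

Correct trials (n=9): 735, 655, 739, 486, 557, 714, 591, 646, 594
Mean correct RT = 5717/9 = 635.2222 ms
Proportion correct = 9/12
IES = 635.2222 / (9/12) = 846.963 ms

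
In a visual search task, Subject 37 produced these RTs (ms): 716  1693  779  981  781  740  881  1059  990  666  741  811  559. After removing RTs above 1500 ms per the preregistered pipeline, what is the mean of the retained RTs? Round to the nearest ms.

Excluded: 1693
Retained (n=12): Σ = 9704
Mean = 9704/12 = 808.6667

809 ms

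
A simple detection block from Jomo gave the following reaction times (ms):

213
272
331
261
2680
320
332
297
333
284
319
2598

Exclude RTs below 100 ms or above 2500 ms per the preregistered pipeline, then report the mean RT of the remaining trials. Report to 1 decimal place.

296.2 ms

Excluded: 2598, 2680
Retained (n=10): Σ = 2962
Mean = 2962/10 = 296.2000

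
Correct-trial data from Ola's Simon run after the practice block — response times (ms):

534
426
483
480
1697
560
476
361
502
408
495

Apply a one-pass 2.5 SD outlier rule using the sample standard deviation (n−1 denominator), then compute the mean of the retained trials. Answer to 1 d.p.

472.5 ms

n = 11, ΣRT = 6422, M = 583.818
Σ(x−M)² = 1394839.64; s = √(1394839.64/10) = 373.476
Cutoffs: 583.818 ± 2.5·373.476 → [-349.9, 1517.5]
Outside: 1697 → excluded.
Retained (n=10): Σ = 4725, mean = 4725/10 = 472.500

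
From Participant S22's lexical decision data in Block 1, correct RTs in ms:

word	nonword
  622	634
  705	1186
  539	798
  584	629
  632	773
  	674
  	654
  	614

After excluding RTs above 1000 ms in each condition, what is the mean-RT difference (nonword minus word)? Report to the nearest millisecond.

nonword: exclude 1186
M(word) = 3082/5 = 616.400
M(nonword) = 4776/7 = 682.286
Difference = 682.286 − 616.400 = 65.886 ms

66 ms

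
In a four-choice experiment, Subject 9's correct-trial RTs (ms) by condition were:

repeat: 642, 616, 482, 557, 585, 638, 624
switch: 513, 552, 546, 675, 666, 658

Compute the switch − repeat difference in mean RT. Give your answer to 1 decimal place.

M(repeat) = 4144/7 = 592.000
M(switch) = 3610/6 = 601.667
Difference = 601.667 − 592.000 = 9.667 ms

9.7 ms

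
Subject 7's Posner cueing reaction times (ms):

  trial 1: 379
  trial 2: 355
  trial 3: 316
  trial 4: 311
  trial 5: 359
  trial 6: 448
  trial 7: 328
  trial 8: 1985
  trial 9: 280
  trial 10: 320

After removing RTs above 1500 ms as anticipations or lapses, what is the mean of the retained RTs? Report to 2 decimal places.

344.00 ms

Excluded: 1985
Retained (n=9): Σ = 3096
Mean = 3096/9 = 344.0000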